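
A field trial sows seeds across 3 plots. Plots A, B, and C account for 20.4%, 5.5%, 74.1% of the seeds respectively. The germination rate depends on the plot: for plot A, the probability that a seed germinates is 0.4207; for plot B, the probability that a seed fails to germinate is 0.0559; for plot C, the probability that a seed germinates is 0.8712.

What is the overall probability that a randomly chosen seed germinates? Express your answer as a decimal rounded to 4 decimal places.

P(G|B) = 1 − 0.0559 = 0.9441.
P(G) = P(G|A)·P(A) + P(G|B)·P(B) + P(G|C)·P(C)
      = 0.4207·0.204 + 0.9441·0.055 + 0.8712·0.741
      = 0.0858228 + 0.0519255 + 0.6455592 = 0.7833075

P(G) ≈ 0.7833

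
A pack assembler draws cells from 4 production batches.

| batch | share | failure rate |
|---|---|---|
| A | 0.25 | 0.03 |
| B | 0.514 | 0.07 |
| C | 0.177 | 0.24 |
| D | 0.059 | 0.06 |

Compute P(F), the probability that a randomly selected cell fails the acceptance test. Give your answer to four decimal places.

P(F) ≈ 0.0895

Using total probability over the partition,
P(F) = P(F|A)·P(A) + P(F|B)·P(B) + P(F|C)·P(C) + P(F|D)·P(D)
      = 0.03·0.25 + 0.07·0.514 + 0.24·0.177 + 0.06·0.059
      = 0.0075 + 0.03598 + 0.04248 + 0.00354 = 0.0895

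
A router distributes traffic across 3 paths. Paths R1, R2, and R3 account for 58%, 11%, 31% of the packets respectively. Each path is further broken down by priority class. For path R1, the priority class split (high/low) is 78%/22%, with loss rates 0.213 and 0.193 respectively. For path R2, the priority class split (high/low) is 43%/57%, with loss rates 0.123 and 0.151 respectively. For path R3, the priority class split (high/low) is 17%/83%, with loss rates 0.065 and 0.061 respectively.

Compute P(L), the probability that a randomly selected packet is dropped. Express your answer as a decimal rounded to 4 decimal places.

P(L|R1) = 0.78·0.213 + 0.22·0.193 = 0.16614 + 0.04246 = 0.2086
P(L|R2) = 0.43·0.123 + 0.57·0.151 = 0.05289 + 0.08607 = 0.13896
P(L|R3) = 0.17·0.065 + 0.83·0.061 = 0.01105 + 0.05063 = 0.06168
By total probability over the outer partition,
P(L) = 0.58·0.2086 + 0.11·0.13896 + 0.31·0.06168
      = 0.120988 + 0.0152856 + 0.0191208 = 0.1553944

0.1554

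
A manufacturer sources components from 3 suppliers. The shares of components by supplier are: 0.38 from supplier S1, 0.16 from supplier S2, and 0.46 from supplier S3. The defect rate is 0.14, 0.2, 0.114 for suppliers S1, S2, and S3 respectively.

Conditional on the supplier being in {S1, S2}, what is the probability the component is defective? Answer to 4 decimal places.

Let S = {S1, S2}.
P(S) = 0.38 + 0.16 = 0.54.
P(D ∩ S) = 0.14·0.38 + 0.2·0.16 = 0.0532 + 0.032 = 0.0852.
P(D | S) = 0.0852 / 0.54 = 0.157778…

P(D|S) ≈ 0.1578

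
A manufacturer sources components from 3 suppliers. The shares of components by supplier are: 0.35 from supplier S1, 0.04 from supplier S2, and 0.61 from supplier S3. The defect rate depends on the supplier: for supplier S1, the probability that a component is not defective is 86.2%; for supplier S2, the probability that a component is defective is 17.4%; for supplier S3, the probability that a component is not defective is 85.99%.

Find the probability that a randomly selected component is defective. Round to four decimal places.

P(D|S1) = 1 − 0.862 = 0.138.
P(D|S3) = 1 − 0.8599 = 0.1401.
Summing over the partition,
P(D) = P(D|S1)·P(S1) + P(D|S2)·P(S2) + P(D|S3)·P(S3)
      = 0.138·0.35 + 0.174·0.04 + 0.1401·0.61
      = 0.0483 + 0.00696 + 0.085461 = 0.140721

P(D) ≈ 0.1407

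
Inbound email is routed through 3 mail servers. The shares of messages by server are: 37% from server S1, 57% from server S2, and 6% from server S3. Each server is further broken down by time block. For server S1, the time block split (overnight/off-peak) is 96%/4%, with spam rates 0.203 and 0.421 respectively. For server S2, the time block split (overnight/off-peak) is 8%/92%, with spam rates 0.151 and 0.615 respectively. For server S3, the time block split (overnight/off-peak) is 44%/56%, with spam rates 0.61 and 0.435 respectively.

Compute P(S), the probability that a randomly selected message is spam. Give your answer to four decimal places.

0.4384

P(S|S1) = 0.96·0.203 + 0.04·0.421 = 0.19488 + 0.01684 = 0.21172
P(S|S2) = 0.08·0.151 + 0.92·0.615 = 0.01208 + 0.5658 = 0.57788
P(S|S3) = 0.44·0.61 + 0.56·0.435 = 0.2684 + 0.2436 = 0.512
Then overall,
P(S) = 0.37·0.21172 + 0.57·0.57788 + 0.06·0.512
      = 0.0783364 + 0.3293916 + 0.03072 = 0.438448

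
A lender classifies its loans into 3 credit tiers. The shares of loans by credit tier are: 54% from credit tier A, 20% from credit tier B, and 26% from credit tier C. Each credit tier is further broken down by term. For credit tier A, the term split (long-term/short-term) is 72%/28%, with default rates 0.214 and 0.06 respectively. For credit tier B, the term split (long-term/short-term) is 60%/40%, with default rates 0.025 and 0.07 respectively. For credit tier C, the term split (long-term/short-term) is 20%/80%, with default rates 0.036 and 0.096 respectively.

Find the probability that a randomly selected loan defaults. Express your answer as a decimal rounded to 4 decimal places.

P(D) ≈ 0.1227

P(D|A) = 0.72·0.214 + 0.28·0.06 = 0.15408 + 0.0168 = 0.17088
P(D|B) = 0.6·0.025 + 0.4·0.07 = 0.015 + 0.028 = 0.043
P(D|C) = 0.2·0.036 + 0.8·0.096 = 0.0072 + 0.0768 = 0.084
Then overall,
P(D) = 0.54·0.17088 + 0.2·0.043 + 0.26·0.084
      = 0.0922752 + 0.0086 + 0.02184 = 0.1227152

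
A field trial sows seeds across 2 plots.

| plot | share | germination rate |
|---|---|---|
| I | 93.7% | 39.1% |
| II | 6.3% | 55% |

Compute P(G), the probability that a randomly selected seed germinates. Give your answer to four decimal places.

P(G) = P(G|I)·P(I) + P(G|II)·P(II)
      = 0.391·0.937 + 0.55·0.063
      = 0.366367 + 0.03465 = 0.401017

0.4010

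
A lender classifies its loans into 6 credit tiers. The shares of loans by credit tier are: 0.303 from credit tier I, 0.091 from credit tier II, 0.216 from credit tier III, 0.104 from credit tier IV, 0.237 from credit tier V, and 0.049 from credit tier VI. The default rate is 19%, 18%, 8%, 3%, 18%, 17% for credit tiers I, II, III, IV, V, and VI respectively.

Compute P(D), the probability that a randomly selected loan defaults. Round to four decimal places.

P(D) = P(D|I)·P(I) + P(D|II)·P(II) + P(D|III)·P(III) + P(D|IV)·P(IV) + P(D|V)·P(V) + P(D|VI)·P(VI)
      = 0.19·0.303 + 0.18·0.091 + 0.08·0.216 + 0.03·0.104 + 0.18·0.237 + 0.17·0.049
      = 0.05757 + 0.01638 + 0.01728 + 0.00312 + 0.04266 + 0.00833 = 0.14534

P(D) ≈ 0.1453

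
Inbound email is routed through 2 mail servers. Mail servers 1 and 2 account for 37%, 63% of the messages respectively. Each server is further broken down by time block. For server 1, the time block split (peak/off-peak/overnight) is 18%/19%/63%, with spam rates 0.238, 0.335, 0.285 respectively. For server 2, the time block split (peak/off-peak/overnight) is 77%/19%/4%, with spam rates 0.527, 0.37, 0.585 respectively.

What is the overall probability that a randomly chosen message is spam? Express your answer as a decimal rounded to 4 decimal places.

0.4205

P(S|1) = 0.18·0.238 + 0.19·0.335 + 0.63·0.285 = 0.04284 + 0.06365 + 0.17955 = 0.28604
P(S|2) = 0.77·0.527 + 0.19·0.37 + 0.04·0.585 = 0.40579 + 0.0703 + 0.0234 = 0.49949
By total probability over the outer partition,
P(S) = 0.37·0.28604 + 0.63·0.49949
      = 0.1058348 + 0.3146787 = 0.4205135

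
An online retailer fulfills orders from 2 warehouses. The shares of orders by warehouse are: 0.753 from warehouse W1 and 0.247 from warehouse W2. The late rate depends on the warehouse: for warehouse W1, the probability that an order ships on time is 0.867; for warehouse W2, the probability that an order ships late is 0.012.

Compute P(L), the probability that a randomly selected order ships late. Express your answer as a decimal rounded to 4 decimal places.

0.1031

P(L|W1) = 1 − 0.867 = 0.133.
P(L) = P(L|W1)·P(W1) + P(L|W2)·P(W2)
      = 0.133·0.753 + 0.012·0.247
      = 0.100149 + 0.002964 = 0.103113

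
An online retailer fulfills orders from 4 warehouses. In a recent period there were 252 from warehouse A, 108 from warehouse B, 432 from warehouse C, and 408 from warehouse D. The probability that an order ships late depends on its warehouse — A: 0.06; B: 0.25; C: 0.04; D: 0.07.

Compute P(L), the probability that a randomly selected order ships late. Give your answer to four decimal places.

0.0733

Total: 252 + 108 + 432 + 408 = 1200.
P(A) = 252/1200 = 0.21. P(B) = 108/1200 = 0.09. P(C) = 432/1200 = 0.36. P(D) = 408/1200 = 0.34.
By the law of total probability,
P(L) = P(L|A)·P(A) + P(L|B)·P(B) + P(L|C)·P(C) + P(L|D)·P(D)
      = 0.06·0.21 + 0.25·0.09 + 0.04·0.36 + 0.07·0.34
      = 0.0126 + 0.0225 + 0.0144 + 0.0238 = 0.0733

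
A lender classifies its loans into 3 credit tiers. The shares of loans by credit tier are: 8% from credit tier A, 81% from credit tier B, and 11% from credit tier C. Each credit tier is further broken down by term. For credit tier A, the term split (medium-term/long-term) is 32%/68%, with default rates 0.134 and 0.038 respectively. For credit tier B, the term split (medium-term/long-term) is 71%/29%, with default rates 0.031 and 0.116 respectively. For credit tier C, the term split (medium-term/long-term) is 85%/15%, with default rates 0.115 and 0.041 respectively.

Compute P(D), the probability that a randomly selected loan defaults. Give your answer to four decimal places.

P(D|A) = 0.32·0.134 + 0.68·0.038 = 0.04288 + 0.02584 = 0.06872
P(D|B) = 0.71·0.031 + 0.29·0.116 = 0.02201 + 0.03364 = 0.05565
P(D|C) = 0.85·0.115 + 0.15·0.041 = 0.09775 + 0.00615 = 0.1039
Then overall,
P(D) = 0.08·0.06872 + 0.81·0.05565 + 0.11·0.1039
      = 0.0054976 + 0.0450765 + 0.011429 = 0.0620031

0.0620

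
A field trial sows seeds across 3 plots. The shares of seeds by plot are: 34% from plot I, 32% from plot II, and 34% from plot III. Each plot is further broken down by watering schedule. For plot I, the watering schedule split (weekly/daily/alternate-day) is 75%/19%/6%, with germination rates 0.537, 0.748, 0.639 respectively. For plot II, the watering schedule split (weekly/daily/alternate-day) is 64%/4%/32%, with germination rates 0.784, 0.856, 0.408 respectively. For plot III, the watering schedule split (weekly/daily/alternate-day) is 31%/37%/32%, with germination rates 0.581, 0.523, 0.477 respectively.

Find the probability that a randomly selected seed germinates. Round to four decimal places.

P(G|I) = 0.75·0.537 + 0.19·0.748 + 0.06·0.639 = 0.40275 + 0.14212 + 0.03834 = 0.58321
P(G|II) = 0.64·0.784 + 0.04·0.856 + 0.32·0.408 = 0.50176 + 0.03424 + 0.13056 = 0.66656
P(G|III) = 0.31·0.581 + 0.37·0.523 + 0.32·0.477 = 0.18011 + 0.19351 + 0.15264 = 0.52626
By total probability over the outer partition,
P(G) = 0.34·0.58321 + 0.32·0.66656 + 0.34·0.52626
      = 0.1982914 + 0.2132992 + 0.1789284 = 0.590519

0.5905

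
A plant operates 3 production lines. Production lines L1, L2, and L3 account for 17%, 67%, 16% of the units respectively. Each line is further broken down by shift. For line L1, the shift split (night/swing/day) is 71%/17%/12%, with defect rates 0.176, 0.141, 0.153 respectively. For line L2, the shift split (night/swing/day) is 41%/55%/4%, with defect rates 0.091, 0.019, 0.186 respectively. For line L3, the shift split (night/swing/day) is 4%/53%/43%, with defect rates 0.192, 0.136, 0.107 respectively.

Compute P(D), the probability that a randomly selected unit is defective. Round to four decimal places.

P(D|L1) = 0.71·0.176 + 0.17·0.141 + 0.12·0.153 = 0.12496 + 0.02397 + 0.01836 = 0.16729
P(D|L2) = 0.41·0.091 + 0.55·0.019 + 0.04·0.186 = 0.03731 + 0.01045 + 0.00744 = 0.0552
P(D|L3) = 0.04·0.192 + 0.53·0.136 + 0.43·0.107 = 0.00768 + 0.07208 + 0.04601 = 0.12577
Then overall,
P(D) = 0.17·0.16729 + 0.67·0.0552 + 0.16·0.12577
      = 0.0284393 + 0.036984 + 0.0201232 = 0.0855465

P(D) ≈ 0.0855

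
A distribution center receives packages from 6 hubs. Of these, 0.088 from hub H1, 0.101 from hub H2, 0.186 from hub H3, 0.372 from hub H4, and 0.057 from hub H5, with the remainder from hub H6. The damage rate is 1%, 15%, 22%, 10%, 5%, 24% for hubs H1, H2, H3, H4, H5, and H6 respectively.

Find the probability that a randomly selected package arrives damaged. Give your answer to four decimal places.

P(D) ≈ 0.1440

P(H6) = 1 − (0.088 + 0.101 + 0.186 + 0.372 + 0.057) = 0.196.
P(D) = P(D|H1)·P(H1) + P(D|H2)·P(H2) + P(D|H3)·P(H3) + P(D|H4)·P(H4) + P(D|H5)·P(H5) + P(D|H6)·P(H6)
      = 0.01·0.088 + 0.15·0.101 + 0.22·0.186 + 0.1·0.372 + 0.05·0.057 + 0.24·0.196
      = 0.00088 + 0.01515 + 0.04092 + 0.0372 + 0.00285 + 0.04704 = 0.14404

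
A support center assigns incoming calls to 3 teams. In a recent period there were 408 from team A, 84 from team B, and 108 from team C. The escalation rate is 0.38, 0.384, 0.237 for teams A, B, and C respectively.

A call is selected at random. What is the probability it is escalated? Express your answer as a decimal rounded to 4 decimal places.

P(E) ≈ 0.3548

Total: 408 + 84 + 108 = 600.
P(A) = 408/600 = 0.68. P(B) = 84/600 = 0.14. P(C) = 108/600 = 0.18.
Summing over the partition,
P(E) = P(E|A)·P(A) + P(E|B)·P(B) + P(E|C)·P(C)
      = 0.38·0.68 + 0.384·0.14 + 0.237·0.18
      = 0.2584 + 0.05376 + 0.04266 = 0.35482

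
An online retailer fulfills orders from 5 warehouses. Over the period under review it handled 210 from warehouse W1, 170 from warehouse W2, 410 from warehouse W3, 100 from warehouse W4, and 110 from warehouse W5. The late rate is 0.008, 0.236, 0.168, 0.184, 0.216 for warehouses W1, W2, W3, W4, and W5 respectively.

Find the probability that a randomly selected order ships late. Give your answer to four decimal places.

Total: 210 + 170 + 410 + 100 + 110 = 1000.
P(W1) = 210/1000 = 0.21. P(W2) = 170/1000 = 0.17. P(W3) = 410/1000 = 0.41. P(W4) = 100/1000 = 0.1. P(W5) = 110/1000 = 0.11.
P(L) = P(L|W1)·P(W1) + P(L|W2)·P(W2) + P(L|W3)·P(W3) + P(L|W4)·P(W4) + P(L|W5)·P(W5)
      = 0.008·0.21 + 0.236·0.17 + 0.168·0.41 + 0.184·0.1 + 0.216·0.11
      = 0.00168 + 0.04012 + 0.06888 + 0.0184 + 0.02376 = 0.15284

P(L) ≈ 0.1528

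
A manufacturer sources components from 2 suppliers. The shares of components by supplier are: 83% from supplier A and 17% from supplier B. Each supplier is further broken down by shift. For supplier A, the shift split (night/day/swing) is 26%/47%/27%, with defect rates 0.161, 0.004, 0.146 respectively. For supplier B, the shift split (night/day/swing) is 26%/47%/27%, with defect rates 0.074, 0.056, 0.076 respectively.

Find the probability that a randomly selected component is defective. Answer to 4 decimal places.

P(D|A) = 0.26·0.161 + 0.47·0.004 + 0.27·0.146 = 0.04186 + 0.00188 + 0.03942 = 0.08316
P(D|B) = 0.26·0.074 + 0.47·0.056 + 0.27·0.076 = 0.01924 + 0.02632 + 0.02052 = 0.06608
Then overall,
P(D) = 0.83·0.08316 + 0.17·0.06608
      = 0.0690228 + 0.0112336 = 0.0802564

0.0803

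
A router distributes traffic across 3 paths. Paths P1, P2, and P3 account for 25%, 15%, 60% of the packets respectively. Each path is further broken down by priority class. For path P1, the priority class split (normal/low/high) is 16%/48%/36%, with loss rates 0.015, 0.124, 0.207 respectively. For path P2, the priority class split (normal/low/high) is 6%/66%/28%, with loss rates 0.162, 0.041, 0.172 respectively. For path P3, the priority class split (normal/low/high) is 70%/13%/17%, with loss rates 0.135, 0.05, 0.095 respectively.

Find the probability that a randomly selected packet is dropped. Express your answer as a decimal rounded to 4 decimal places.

0.1171

P(L|P1) = 0.16·0.015 + 0.48·0.124 + 0.36·0.207 = 0.0024 + 0.05952 + 0.07452 = 0.13644
P(L|P2) = 0.06·0.162 + 0.66·0.041 + 0.28·0.172 = 0.00972 + 0.02706 + 0.04816 = 0.08494
P(L|P3) = 0.7·0.135 + 0.13·0.05 + 0.17·0.095 = 0.0945 + 0.0065 + 0.01615 = 0.11715
By total probability over the outer partition,
P(L) = 0.25·0.13644 + 0.15·0.08494 + 0.6·0.11715
      = 0.03411 + 0.012741 + 0.07029 = 0.117141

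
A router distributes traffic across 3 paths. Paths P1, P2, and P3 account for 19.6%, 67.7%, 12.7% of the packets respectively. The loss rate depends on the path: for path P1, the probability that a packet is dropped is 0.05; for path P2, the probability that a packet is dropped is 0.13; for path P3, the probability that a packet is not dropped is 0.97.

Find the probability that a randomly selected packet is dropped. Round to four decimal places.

P(L|P3) = 1 − 0.97 = 0.03.
P(L) = P(L|P1)·P(P1) + P(L|P2)·P(P2) + P(L|P3)·P(P3)
      = 0.05·0.196 + 0.13·0.677 + 0.03·0.127
      = 0.0098 + 0.08801 + 0.00381 = 0.10162

0.1016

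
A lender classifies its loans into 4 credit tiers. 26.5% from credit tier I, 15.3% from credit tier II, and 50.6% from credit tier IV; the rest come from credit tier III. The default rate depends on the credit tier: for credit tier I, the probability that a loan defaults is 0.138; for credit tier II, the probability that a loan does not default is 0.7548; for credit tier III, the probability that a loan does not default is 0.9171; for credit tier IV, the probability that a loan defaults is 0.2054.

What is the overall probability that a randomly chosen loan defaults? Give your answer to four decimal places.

0.1843

P(III) = 1 − (0.265 + 0.153 + 0.506) = 0.076.
P(D|II) = 1 − 0.7548 = 0.2452.
P(D|III) = 1 − 0.9171 = 0.0829.
P(D) = P(D|I)·P(I) + P(D|II)·P(II) + P(D|III)·P(III) + P(D|IV)·P(IV)
      = 0.138·0.265 + 0.2452·0.153 + 0.0829·0.076 + 0.2054·0.506
      = 0.03657 + 0.0375156 + 0.0063004 + 0.1039324 = 0.1843184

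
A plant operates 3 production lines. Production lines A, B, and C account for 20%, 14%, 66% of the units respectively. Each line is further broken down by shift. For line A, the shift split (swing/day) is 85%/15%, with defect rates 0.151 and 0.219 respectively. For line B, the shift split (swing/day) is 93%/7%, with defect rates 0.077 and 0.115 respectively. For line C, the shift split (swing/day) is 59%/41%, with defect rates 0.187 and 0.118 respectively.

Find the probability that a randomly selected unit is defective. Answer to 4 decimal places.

0.1481

P(D|A) = 0.85·0.151 + 0.15·0.219 = 0.12835 + 0.03285 = 0.1612
P(D|B) = 0.93·0.077 + 0.07·0.115 = 0.07161 + 0.00805 = 0.07966
P(D|C) = 0.59·0.187 + 0.41·0.118 = 0.11033 + 0.04838 = 0.15871
By total probability over the outer partition,
P(D) = 0.2·0.1612 + 0.14·0.07966 + 0.66·0.15871
      = 0.03224 + 0.0111524 + 0.1047486 = 0.148141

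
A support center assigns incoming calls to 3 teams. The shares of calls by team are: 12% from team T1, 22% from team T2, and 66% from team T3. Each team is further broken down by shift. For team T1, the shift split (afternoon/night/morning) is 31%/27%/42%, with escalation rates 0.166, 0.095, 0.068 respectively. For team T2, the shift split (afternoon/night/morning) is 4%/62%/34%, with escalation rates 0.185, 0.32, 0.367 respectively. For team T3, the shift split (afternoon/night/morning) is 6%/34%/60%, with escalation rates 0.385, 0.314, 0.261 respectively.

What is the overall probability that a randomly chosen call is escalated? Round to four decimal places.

P(E) ≈ 0.2745

P(E|T1) = 0.31·0.166 + 0.27·0.095 + 0.42·0.068 = 0.05146 + 0.02565 + 0.02856 = 0.10567
P(E|T2) = 0.04·0.185 + 0.62·0.32 + 0.34·0.367 = 0.0074 + 0.1984 + 0.12478 = 0.33058
P(E|T3) = 0.06·0.385 + 0.34·0.314 + 0.6·0.261 = 0.0231 + 0.10676 + 0.1566 = 0.28646
Then overall,
P(E) = 0.12·0.10567 + 0.22·0.33058 + 0.66·0.28646
      = 0.0126804 + 0.0727276 + 0.1890636 = 0.2744716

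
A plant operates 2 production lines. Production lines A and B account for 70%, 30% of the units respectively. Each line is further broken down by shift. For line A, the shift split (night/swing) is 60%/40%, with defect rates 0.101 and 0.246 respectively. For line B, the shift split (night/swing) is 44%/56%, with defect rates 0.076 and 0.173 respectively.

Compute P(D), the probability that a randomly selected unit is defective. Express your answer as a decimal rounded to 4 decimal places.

P(D|A) = 0.6·0.101 + 0.4·0.246 = 0.0606 + 0.0984 = 0.159
P(D|B) = 0.44·0.076 + 0.56·0.173 = 0.03344 + 0.09688 = 0.13032
By total probability over the outer partition,
P(D) = 0.7·0.159 + 0.3·0.13032
      = 0.1113 + 0.039096 = 0.150396

P(D) ≈ 0.1504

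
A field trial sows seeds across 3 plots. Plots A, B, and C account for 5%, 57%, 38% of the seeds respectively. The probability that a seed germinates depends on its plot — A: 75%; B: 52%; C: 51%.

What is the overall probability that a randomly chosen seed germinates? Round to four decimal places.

0.5277

By the law of total probability,
P(G) = P(G|A)·P(A) + P(G|B)·P(B) + P(G|C)·P(C)
      = 0.75·0.05 + 0.52·0.57 + 0.51·0.38
      = 0.0375 + 0.2964 + 0.1938 = 0.5277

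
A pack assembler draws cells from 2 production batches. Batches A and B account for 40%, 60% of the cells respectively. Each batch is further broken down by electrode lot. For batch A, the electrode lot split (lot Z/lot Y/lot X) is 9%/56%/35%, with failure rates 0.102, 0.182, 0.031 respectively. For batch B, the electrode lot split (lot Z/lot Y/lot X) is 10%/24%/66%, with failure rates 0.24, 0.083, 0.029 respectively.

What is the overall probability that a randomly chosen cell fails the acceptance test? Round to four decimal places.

P(F) ≈ 0.0866

P(F|A) = 0.09·0.102 + 0.56·0.182 + 0.35·0.031 = 0.00918 + 0.10192 + 0.01085 = 0.12195
P(F|B) = 0.1·0.24 + 0.24·0.083 + 0.66·0.029 = 0.024 + 0.01992 + 0.01914 = 0.06306
By total probability over the outer partition,
P(F) = 0.4·0.12195 + 0.6·0.06306
      = 0.04878 + 0.037836 = 0.086616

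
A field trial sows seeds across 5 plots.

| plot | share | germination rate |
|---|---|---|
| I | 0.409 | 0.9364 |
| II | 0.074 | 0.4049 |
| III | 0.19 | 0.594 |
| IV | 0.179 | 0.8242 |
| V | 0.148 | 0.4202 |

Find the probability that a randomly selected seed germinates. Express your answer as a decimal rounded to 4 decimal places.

P(G) = P(G|I)·P(I) + P(G|II)·P(II) + P(G|III)·P(III) + P(G|IV)·P(IV) + P(G|V)·P(V)
      = 0.9364·0.409 + 0.4049·0.074 + 0.594·0.19 + 0.8242·0.179 + 0.4202·0.148
      = 0.3829876 + 0.0299626 + 0.11286 + 0.1475318 + 0.0621896 = 0.7355316

P(G) ≈ 0.7355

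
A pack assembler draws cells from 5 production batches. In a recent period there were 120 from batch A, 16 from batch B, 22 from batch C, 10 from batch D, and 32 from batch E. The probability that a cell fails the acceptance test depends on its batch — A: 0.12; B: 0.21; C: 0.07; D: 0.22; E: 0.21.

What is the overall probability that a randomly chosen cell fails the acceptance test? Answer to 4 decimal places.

Total: 120 + 16 + 22 + 10 + 32 = 200.
P(A) = 120/200 = 0.6. P(B) = 16/200 = 0.08. P(C) = 22/200 = 0.11. P(D) = 10/200 = 0.05. P(E) = 32/200 = 0.16.
By the law of total probability,
P(F) = P(F|A)·P(A) + P(F|B)·P(B) + P(F|C)·P(C) + P(F|D)·P(D) + P(F|E)·P(E)
      = 0.12·0.6 + 0.21·0.08 + 0.07·0.11 + 0.22·0.05 + 0.21·0.16
      = 0.072 + 0.0168 + 0.0077 + 0.011 + 0.0336 = 0.1411

0.1411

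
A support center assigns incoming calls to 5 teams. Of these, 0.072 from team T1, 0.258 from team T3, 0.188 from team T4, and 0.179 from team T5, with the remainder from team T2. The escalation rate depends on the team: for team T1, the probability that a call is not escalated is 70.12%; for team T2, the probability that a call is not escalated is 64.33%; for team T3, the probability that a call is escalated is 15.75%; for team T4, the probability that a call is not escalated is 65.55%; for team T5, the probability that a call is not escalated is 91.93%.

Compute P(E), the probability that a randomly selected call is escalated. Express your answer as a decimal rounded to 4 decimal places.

P(E) ≈ 0.2494

P(T2) = 1 − (0.072 + 0.258 + 0.188 + 0.179) = 0.303.
P(E|T1) = 1 − 0.7012 = 0.2988.
P(E|T2) = 1 − 0.6433 = 0.3567.
P(E|T4) = 1 − 0.6555 = 0.3445.
P(E|T5) = 1 − 0.9193 = 0.0807.
P(E) = P(E|T1)·P(T1) + P(E|T2)·P(T2) + P(E|T3)·P(T3) + P(E|T4)·P(T4) + P(E|T5)·P(T5)
      = 0.2988·0.072 + 0.3567·0.303 + 0.1575·0.258 + 0.3445·0.188 + 0.0807·0.179
      = 0.0215136 + 0.1080801 + 0.040635 + 0.064766 + 0.0144453 = 0.24944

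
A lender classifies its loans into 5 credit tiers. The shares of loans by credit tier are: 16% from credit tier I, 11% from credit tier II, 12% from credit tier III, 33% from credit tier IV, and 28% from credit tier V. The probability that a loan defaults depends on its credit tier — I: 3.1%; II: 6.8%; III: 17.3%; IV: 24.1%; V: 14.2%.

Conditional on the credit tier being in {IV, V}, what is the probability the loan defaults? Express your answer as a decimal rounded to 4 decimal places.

P(D|S) ≈ 0.1956

Let S = {IV, V}.
P(S) = 0.33 + 0.28 = 0.61.
P(D ∩ S) = 0.241·0.33 + 0.142·0.28 = 0.07953 + 0.03976 = 0.11929.
P(D | S) = 0.11929 / 0.61 = 0.195557…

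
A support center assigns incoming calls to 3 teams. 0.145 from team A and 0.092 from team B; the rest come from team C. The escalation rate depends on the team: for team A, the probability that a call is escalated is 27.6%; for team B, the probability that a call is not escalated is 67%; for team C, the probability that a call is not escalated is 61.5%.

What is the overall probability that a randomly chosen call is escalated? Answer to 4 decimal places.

0.3641

P(C) = 1 − (0.145 + 0.092) = 0.763.
P(E|B) = 1 − 0.67 = 0.33.
P(E|C) = 1 − 0.615 = 0.385.
By the law of total probability,
P(E) = P(E|A)·P(A) + P(E|B)·P(B) + P(E|C)·P(C)
      = 0.276·0.145 + 0.33·0.092 + 0.385·0.763
      = 0.04002 + 0.03036 + 0.293755 = 0.364135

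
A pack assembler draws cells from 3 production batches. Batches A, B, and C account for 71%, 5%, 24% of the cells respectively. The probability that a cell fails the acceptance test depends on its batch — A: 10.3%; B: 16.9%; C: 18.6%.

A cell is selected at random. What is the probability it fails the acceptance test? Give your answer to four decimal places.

Using total probability over the partition,
P(F) = P(F|A)·P(A) + P(F|B)·P(B) + P(F|C)·P(C)
      = 0.103·0.71 + 0.169·0.05 + 0.186·0.24
      = 0.07313 + 0.00845 + 0.04464 = 0.12622

P(F) ≈ 0.1262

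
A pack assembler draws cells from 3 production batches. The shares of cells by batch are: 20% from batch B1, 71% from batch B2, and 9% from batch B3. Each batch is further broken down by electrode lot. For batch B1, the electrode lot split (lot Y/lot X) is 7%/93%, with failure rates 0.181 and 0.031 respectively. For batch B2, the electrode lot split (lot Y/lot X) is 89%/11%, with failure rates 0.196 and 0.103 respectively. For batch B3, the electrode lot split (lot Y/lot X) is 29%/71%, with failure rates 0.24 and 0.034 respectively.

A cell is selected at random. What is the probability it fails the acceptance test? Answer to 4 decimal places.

P(F|B1) = 0.07·0.181 + 0.93·0.031 = 0.01267 + 0.02883 = 0.0415
P(F|B2) = 0.89·0.196 + 0.11·0.103 = 0.17444 + 0.01133 = 0.18577
P(F|B3) = 0.29·0.24 + 0.71·0.034 = 0.0696 + 0.02414 = 0.09374
By total probability over the outer partition,
P(F) = 0.2·0.0415 + 0.71·0.18577 + 0.09·0.09374
      = 0.0083 + 0.1318967 + 0.0084366 = 0.1486333

0.1486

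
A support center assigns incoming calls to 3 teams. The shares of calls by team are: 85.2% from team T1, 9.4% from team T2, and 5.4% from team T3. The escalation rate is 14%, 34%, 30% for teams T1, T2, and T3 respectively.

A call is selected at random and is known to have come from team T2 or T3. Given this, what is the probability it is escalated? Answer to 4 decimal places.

P(E|S) ≈ 0.3254

Let S = {T2, T3}.
P(S) = 0.094 + 0.054 = 0.148.
P(E ∩ S) = 0.34·0.094 + 0.3·0.054 = 0.03196 + 0.0162 = 0.04816.
P(E | S) = 0.04816 / 0.148 = 0.325405…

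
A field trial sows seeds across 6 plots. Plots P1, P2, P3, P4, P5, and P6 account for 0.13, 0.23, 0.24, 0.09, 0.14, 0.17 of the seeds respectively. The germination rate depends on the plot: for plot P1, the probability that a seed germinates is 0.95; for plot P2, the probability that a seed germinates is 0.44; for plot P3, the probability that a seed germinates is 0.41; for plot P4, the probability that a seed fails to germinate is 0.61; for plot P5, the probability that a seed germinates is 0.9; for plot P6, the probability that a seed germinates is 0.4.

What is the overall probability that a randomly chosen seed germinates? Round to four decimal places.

P(G|P4) = 1 − 0.61 = 0.39.
P(G) = P(G|P1)·P(P1) + P(G|P2)·P(P2) + P(G|P3)·P(P3) + P(G|P4)·P(P4) + P(G|P5)·P(P5) + P(G|P6)·P(P6)
      = 0.95·0.13 + 0.44·0.23 + 0.41·0.24 + 0.39·0.09 + 0.9·0.14 + 0.4·0.17
      = 0.1235 + 0.1012 + 0.0984 + 0.0351 + 0.126 + 0.068 = 0.5522

0.5522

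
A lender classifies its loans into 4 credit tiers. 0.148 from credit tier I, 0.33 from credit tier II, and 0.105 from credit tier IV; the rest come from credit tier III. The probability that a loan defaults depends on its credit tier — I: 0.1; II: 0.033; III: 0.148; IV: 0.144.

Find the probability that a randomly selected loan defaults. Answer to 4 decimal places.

P(III) = 1 − (0.148 + 0.33 + 0.105) = 0.417.
P(D) = P(D|I)·P(I) + P(D|II)·P(II) + P(D|III)·P(III) + P(D|IV)·P(IV)
      = 0.1·0.148 + 0.033·0.33 + 0.148·0.417 + 0.144·0.105
      = 0.0148 + 0.01089 + 0.061716 + 0.01512 = 0.102526

P(D) ≈ 0.1025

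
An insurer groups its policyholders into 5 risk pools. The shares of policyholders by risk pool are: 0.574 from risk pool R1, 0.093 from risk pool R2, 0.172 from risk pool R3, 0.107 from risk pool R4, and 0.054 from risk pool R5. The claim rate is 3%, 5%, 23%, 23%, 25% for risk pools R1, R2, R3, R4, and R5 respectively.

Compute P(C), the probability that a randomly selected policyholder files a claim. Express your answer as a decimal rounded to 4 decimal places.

P(C) = P(C|R1)·P(R1) + P(C|R2)·P(R2) + P(C|R3)·P(R3) + P(C|R4)·P(R4) + P(C|R5)·P(R5)
      = 0.03·0.574 + 0.05·0.093 + 0.23·0.172 + 0.23·0.107 + 0.25·0.054
      = 0.01722 + 0.00465 + 0.03956 + 0.02461 + 0.0135 = 0.09954

0.0995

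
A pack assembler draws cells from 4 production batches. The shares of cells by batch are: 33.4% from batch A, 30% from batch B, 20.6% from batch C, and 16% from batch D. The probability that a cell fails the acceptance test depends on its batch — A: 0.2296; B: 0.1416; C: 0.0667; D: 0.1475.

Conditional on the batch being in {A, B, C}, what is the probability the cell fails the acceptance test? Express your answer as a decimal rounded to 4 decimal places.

Let S = {A, B, C}.
P(S) = 0.334 + 0.3 + 0.206 = 0.84.
P(F ∩ S) = 0.2296·0.334 + 0.1416·0.3 + 0.0667·0.206 = 0.0766864 + 0.04248 + 0.0137402 = 0.1329066.
P(F | S) = 0.1329066 / 0.84 = 0.158222…

P(F|S) ≈ 0.1582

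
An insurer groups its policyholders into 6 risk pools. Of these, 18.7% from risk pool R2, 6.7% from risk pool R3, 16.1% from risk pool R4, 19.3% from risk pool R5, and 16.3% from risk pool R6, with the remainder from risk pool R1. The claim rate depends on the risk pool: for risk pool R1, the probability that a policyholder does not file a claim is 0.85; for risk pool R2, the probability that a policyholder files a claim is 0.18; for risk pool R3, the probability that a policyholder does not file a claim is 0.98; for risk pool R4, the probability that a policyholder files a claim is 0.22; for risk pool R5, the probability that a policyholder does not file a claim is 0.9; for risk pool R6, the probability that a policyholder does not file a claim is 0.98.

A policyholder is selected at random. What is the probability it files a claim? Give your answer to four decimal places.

P(R1) = 1 − (0.187 + 0.067 + 0.161 + 0.193 + 0.163) = 0.229.
P(C|R1) = 1 − 0.85 = 0.15.
P(C|R3) = 1 − 0.98 = 0.02.
P(C|R5) = 1 − 0.9 = 0.1.
P(C|R6) = 1 − 0.98 = 0.02.
By the law of total probability,
P(C) = P(C|R1)·P(R1) + P(C|R2)·P(R2) + P(C|R3)·P(R3) + P(C|R4)·P(R4) + P(C|R5)·P(R5) + P(C|R6)·P(R6)
      = 0.15·0.229 + 0.18·0.187 + 0.02·0.067 + 0.22·0.161 + 0.1·0.193 + 0.02·0.163
      = 0.03435 + 0.03366 + 0.00134 + 0.03542 + 0.0193 + 0.00326 = 0.12733

P(C) ≈ 0.1273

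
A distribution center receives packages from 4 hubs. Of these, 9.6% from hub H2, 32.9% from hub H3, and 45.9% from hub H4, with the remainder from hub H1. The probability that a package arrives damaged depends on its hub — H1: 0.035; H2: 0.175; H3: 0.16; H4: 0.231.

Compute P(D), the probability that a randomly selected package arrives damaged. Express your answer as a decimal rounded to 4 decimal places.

P(H1) = 1 − (0.096 + 0.329 + 0.459) = 0.116.
Summing over the partition,
P(D) = P(D|H1)·P(H1) + P(D|H2)·P(H2) + P(D|H3)·P(H3) + P(D|H4)·P(H4)
      = 0.035·0.116 + 0.175·0.096 + 0.16·0.329 + 0.231·0.459
      = 0.00406 + 0.0168 + 0.05264 + 0.106029 = 0.179529

0.1795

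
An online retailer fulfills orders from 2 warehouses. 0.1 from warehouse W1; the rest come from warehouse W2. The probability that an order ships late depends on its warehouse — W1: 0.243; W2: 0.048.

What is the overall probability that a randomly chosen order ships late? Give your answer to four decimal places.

0.0675

P(W2) = 1 − (0.1) = 0.9.
P(L) = P(L|W1)·P(W1) + P(L|W2)·P(W2)
      = 0.243·0.1 + 0.048·0.9
      = 0.0243 + 0.0432 = 0.0675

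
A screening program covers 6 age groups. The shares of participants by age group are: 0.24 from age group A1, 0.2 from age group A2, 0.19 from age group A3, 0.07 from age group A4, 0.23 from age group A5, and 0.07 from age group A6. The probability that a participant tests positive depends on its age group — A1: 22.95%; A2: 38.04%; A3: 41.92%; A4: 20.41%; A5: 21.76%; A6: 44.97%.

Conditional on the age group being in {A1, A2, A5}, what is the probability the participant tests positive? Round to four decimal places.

Let S = {A1, A2, A5}.
P(S) = 0.24 + 0.2 + 0.23 = 0.67.
P(T ∩ S) = 0.2295·0.24 + 0.3804·0.2 + 0.2176·0.23 = 0.05508 + 0.07608 + 0.050048 = 0.181208.
P(T | S) = 0.181208 / 0.67 = 0.270460…

0.2705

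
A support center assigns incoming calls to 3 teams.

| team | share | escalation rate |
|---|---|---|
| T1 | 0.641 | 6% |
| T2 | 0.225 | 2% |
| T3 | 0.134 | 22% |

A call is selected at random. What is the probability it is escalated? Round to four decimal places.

P(E) ≈ 0.0724

P(E) = P(E|T1)·P(T1) + P(E|T2)·P(T2) + P(E|T3)·P(T3)
      = 0.06·0.641 + 0.02·0.225 + 0.22·0.134
      = 0.03846 + 0.0045 + 0.02948 = 0.07244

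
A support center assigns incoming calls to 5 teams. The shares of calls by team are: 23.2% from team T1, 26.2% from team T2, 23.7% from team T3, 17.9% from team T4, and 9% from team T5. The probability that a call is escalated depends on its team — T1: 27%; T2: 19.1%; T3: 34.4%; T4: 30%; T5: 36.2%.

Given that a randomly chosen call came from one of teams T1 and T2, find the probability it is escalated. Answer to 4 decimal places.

P(E|S) ≈ 0.2281

Let S = {T1, T2}.
P(S) = 0.232 + 0.262 = 0.494.
P(E ∩ S) = 0.27·0.232 + 0.191·0.262 = 0.06264 + 0.050042 = 0.112682.
P(E | S) = 0.112682 / 0.494 = 0.228101…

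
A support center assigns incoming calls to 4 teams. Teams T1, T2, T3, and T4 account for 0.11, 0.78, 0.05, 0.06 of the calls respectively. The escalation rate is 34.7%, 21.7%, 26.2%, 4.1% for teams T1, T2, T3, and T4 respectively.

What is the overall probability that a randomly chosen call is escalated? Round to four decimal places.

P(E) ≈ 0.2230

By the law of total probability,
P(E) = P(E|T1)·P(T1) + P(E|T2)·P(T2) + P(E|T3)·P(T3) + P(E|T4)·P(T4)
      = 0.347·0.11 + 0.217·0.78 + 0.262·0.05 + 0.041·0.06
      = 0.03817 + 0.16926 + 0.0131 + 0.00246 = 0.22299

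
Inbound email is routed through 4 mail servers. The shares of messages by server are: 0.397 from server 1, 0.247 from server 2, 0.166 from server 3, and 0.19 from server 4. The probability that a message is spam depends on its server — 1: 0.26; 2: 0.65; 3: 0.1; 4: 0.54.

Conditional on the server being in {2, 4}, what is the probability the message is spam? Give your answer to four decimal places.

0.6022

Let J = {2, 4}.
P(J) = 0.247 + 0.19 = 0.437.
P(S ∩ J) = 0.65·0.247 + 0.54·0.19 = 0.16055 + 0.1026 = 0.26315.
P(S | J) = 0.26315 / 0.437 = 0.602174…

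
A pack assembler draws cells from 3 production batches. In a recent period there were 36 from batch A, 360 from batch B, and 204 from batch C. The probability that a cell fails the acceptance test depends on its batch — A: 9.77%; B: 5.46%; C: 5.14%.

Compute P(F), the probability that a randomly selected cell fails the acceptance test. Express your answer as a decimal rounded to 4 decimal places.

Total: 36 + 360 + 204 = 600.
P(A) = 36/600 = 0.06. P(B) = 360/600 = 0.6. P(C) = 204/600 = 0.34.
Summing over the partition,
P(F) = P(F|A)·P(A) + P(F|B)·P(B) + P(F|C)·P(C)
      = 0.0977·0.06 + 0.0546·0.6 + 0.0514·0.34
      = 0.005862 + 0.03276 + 0.017476 = 0.056098

0.0561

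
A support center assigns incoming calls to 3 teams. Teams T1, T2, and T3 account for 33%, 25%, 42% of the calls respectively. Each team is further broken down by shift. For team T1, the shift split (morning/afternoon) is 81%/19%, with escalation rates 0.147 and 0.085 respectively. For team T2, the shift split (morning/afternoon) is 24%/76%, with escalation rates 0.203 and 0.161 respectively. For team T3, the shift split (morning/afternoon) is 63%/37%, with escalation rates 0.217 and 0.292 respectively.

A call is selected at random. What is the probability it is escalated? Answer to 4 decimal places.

0.1902

P(E|T1) = 0.81·0.147 + 0.19·0.085 = 0.11907 + 0.01615 = 0.13522
P(E|T2) = 0.24·0.203 + 0.76·0.161 = 0.04872 + 0.12236 = 0.17108
P(E|T3) = 0.63·0.217 + 0.37·0.292 = 0.13671 + 0.10804 = 0.24475
By total probability over the outer partition,
P(E) = 0.33·0.13522 + 0.25·0.17108 + 0.42·0.24475
      = 0.0446226 + 0.04277 + 0.102795 = 0.1901876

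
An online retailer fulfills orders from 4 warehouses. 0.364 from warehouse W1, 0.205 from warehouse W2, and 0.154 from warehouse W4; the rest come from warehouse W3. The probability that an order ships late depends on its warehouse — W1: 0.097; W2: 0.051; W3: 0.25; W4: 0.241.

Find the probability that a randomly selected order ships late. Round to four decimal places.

0.1521

P(W3) = 1 − (0.364 + 0.205 + 0.154) = 0.277.
P(L) = P(L|W1)·P(W1) + P(L|W2)·P(W2) + P(L|W3)·P(W3) + P(L|W4)·P(W4)
      = 0.097·0.364 + 0.051·0.205 + 0.25·0.277 + 0.241·0.154
      = 0.035308 + 0.010455 + 0.06925 + 0.037114 = 0.152127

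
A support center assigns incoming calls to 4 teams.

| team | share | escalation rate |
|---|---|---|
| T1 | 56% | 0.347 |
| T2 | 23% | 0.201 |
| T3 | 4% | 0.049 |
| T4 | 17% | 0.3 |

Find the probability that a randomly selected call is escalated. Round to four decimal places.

Summing over the partition,
P(E) = P(E|T1)·P(T1) + P(E|T2)·P(T2) + P(E|T3)·P(T3) + P(E|T4)·P(T4)
      = 0.347·0.56 + 0.201·0.23 + 0.049·0.04 + 0.3·0.17
      = 0.19432 + 0.04623 + 0.00196 + 0.051 = 0.29351

P(E) ≈ 0.2935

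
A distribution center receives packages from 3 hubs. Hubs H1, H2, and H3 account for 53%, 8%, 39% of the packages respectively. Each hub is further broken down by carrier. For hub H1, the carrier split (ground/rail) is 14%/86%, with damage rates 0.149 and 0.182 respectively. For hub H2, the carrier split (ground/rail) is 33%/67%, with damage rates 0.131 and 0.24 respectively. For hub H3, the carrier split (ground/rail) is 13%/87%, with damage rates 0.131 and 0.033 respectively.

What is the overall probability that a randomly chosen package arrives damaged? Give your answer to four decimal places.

P(D|H1) = 0.14·0.149 + 0.86·0.182 = 0.02086 + 0.15652 = 0.17738
P(D|H2) = 0.33·0.131 + 0.67·0.24 = 0.04323 + 0.1608 = 0.20403
P(D|H3) = 0.13·0.131 + 0.87·0.033 = 0.01703 + 0.02871 = 0.04574
By total probability over the outer partition,
P(D) = 0.53·0.17738 + 0.08·0.20403 + 0.39·0.04574
      = 0.0940114 + 0.0163224 + 0.0178386 = 0.1281724

0.1282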